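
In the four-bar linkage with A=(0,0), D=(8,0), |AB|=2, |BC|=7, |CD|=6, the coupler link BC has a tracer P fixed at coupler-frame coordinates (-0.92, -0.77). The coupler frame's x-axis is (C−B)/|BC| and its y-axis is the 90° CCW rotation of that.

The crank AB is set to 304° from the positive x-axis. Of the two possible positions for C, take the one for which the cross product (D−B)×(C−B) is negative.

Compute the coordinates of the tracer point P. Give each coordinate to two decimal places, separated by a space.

-0.08 -1.72

A=(0,0), D=(8.00,0)
B = A + 2.00·(cos304°, sin304°) = (1.1184, -1.6581)
|BD| = 7.0785
circle(B,7.00) ∩ circle(D,6.00): a=4.4575, h=5.3973
  candidates: C₊=(4.1877,4.6332) cross=38.205; C₋=(6.7162,-5.8610) cross=-38.205
  mode - wants cross < 0 → take C=(6.7162,-5.8610) (cross=-38.205)
ex = (C−B)/|BC| = (0.7997,-0.6004); ey = (0.6004,0.7997)
P = B + -0.92·ex + -0.77·ey = (-0.0796,-1.7214)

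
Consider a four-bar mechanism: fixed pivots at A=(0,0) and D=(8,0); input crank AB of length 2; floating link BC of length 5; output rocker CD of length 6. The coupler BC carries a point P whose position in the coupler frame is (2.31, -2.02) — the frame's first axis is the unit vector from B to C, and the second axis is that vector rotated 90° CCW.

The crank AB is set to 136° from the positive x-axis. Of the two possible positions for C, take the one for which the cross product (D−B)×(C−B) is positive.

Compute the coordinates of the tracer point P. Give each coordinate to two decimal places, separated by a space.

1.50 0.52

A=(0,0), D=(8.00,0)
B = A + 2.00·(cos136°, sin136°) = (-1.4387, 1.3893)
|BD| = 9.5404
circle(B,5.00) ∩ circle(D,6.00): a=4.1937, h=2.7227
  candidates: C₊=(3.1068,3.4723) cross=25.975; C₋=(2.3138,-1.9150) cross=-25.975
  mode + wants cross > 0 → take C=(3.1068,3.4723) (cross=25.975)
ex = (C−B)/|BC| = (0.9091,0.4166); ey = (-0.4166,0.9091)
P = B + 2.31·ex + -2.02·ey = (1.5028,0.5153)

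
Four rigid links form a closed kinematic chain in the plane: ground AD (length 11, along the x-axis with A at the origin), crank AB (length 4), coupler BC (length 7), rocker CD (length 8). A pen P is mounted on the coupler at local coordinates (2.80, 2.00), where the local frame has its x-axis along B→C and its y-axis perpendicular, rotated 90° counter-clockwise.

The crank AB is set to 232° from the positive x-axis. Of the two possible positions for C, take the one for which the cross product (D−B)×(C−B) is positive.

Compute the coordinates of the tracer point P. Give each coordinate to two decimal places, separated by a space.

A=(0,0), D=(11.00,0)
B = A + 4.00·(cos232°, sin232°) = (-2.4626, -3.1520)
|BD| = 13.8267
circle(B,7.00) ∩ circle(D,8.00): a=6.3709, h=2.9002
  candidates: C₊=(3.0794,1.1242) cross=40.100; C₋=(4.4017,-4.5235) cross=-40.100
  mode + wants cross > 0 → take C=(3.0794,1.1242) (cross=40.100)
ex = (C−B)/|BC| = (0.7917,0.6109); ey = (-0.6109,0.7917)
P = B + 2.80·ex + 2.00·ey = (-1.4676,0.1419)

-1.47 0.14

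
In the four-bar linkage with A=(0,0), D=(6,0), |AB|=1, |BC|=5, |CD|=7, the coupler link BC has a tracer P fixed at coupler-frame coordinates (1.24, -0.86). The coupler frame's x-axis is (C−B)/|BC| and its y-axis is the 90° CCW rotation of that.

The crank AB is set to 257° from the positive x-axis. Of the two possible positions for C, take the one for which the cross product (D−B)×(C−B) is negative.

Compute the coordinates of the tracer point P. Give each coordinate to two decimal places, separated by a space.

A=(0,0), D=(6.00,0)
B = A + 1.00·(cos257°, sin257°) = (-0.2250, -0.9744)
|BD| = 6.3007
circle(B,5.00) ∩ circle(D,7.00): a=1.2458, h=4.8423
  candidates: C₊=(0.2571,4.0023) cross=30.510; C₋=(1.7547,-5.5658) cross=-30.510
  mode - wants cross < 0 → take C=(1.7547,-5.5658) (cross=-30.510)
ex = (C−B)/|BC| = (0.3959,-0.9183); ey = (0.9183,0.3959)
P = B + 1.24·ex + -0.86·ey = (-0.5237,-2.4535)

-0.52 -2.45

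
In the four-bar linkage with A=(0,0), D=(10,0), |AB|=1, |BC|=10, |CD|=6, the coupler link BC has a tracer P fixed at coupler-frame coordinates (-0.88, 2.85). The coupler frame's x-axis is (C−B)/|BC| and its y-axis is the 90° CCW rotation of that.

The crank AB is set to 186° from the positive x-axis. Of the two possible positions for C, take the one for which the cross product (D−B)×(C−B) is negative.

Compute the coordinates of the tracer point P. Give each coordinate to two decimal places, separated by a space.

-0.22 2.78

A=(0,0), D=(10.00,0)
B = A + 1.00·(cos186°, sin186°) = (-0.9945, -0.1045)
|BD| = 10.9950
circle(B,10.00) ∩ circle(D,6.00): a=8.4079, h=5.4136
  candidates: C₊=(7.3616,5.3887) cross=59.522; C₋=(7.4645,-5.4379) cross=-59.522
  mode - wants cross < 0 → take C=(7.4645,-5.4379) (cross=-59.522)
ex = (C−B)/|BC| = (0.8459,-0.5333); ey = (0.5333,0.8459)
P = B + -0.88·ex + 2.85·ey = (-0.2189,2.7756)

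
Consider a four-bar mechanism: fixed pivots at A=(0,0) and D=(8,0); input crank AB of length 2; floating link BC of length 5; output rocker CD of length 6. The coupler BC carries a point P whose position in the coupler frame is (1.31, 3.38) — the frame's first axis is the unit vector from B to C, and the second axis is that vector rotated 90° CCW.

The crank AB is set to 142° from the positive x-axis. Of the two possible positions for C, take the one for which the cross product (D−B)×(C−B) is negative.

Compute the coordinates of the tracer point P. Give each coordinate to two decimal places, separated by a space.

A=(0,0), D=(8.00,0)
B = A + 2.00·(cos142°, sin142°) = (-1.5760, 1.2313)
|BD| = 9.6549
circle(B,5.00) ∩ circle(D,6.00): a=4.2578, h=2.6213
  candidates: C₊=(2.9813,3.2882) cross=25.309; C₋=(2.3127,-1.9116) cross=-25.309
  mode - wants cross < 0 → take C=(2.3127,-1.9116) (cross=-25.309)
ex = (C−B)/|BC| = (0.7777,-0.6286); ey = (0.6286,0.7777)
P = B + 1.31·ex + 3.38·ey = (1.5674,3.0366)

1.57 3.04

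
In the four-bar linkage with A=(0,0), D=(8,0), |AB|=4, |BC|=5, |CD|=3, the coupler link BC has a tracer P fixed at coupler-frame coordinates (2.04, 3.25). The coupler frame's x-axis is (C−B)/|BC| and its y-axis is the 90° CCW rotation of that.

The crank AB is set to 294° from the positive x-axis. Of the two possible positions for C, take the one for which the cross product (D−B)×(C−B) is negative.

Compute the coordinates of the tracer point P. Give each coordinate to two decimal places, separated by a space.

A=(0,0), D=(8.00,0)
B = A + 4.00·(cos294°, sin294°) = (1.6269, -3.6542)
|BD| = 7.3463
circle(B,5.00) ∩ circle(D,3.00): a=4.7622, h=1.5238
  candidates: C₊=(5.0002,0.0365) cross=11.194; C₋=(6.5161,-2.6073) cross=-11.194
  mode - wants cross < 0 → take C=(6.5161,-2.6073) (cross=-11.194)
ex = (C−B)/|BC| = (0.9778,0.2094); ey = (-0.2094,0.9778)
P = B + 2.04·ex + 3.25·ey = (2.9413,-0.0491)

2.94 -0.05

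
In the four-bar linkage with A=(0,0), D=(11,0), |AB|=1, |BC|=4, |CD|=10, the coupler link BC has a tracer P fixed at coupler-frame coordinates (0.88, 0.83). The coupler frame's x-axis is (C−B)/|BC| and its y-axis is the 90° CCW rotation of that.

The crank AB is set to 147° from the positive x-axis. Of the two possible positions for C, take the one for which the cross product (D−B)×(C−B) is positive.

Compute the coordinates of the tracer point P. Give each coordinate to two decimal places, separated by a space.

-0.93 1.75

A=(0,0), D=(11.00,0)
B = A + 1.00·(cos147°, sin147°) = (-0.8387, 0.5446)
|BD| = 11.8512
circle(B,4.00) ∩ circle(D,10.00): a=2.3816, h=3.2137
  candidates: C₊=(1.6882,3.6455) cross=38.086; C₋=(1.3928,-2.7751) cross=-38.086
  mode + wants cross > 0 → take C=(1.6882,3.6455) (cross=38.086)
ex = (C−B)/|BC| = (0.6317,0.7752); ey = (-0.7752,0.6317)
P = B + 0.88·ex + 0.83·ey = (-0.9262,1.7511)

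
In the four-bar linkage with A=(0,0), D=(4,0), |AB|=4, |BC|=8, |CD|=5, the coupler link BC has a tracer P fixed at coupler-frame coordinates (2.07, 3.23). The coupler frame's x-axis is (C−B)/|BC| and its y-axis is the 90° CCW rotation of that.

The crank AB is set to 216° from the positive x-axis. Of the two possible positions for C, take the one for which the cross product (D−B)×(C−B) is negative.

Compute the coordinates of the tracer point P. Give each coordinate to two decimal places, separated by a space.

A=(0,0), D=(4.00,0)
B = A + 4.00·(cos216°, sin216°) = (-3.2361, -2.3511)
|BD| = 7.6085
circle(B,8.00) ∩ circle(D,5.00): a=6.3672, h=4.8435
  candidates: C₊=(1.3228,4.2228) cross=36.851; C₋=(4.3162,-4.9900) cross=-36.851
  mode - wants cross < 0 → take C=(4.3162,-4.9900) (cross=-36.851)
ex = (C−B)/|BC| = (0.9440,-0.3299); ey = (0.3299,0.9440)
P = B + 2.07·ex + 3.23·ey = (-0.2165,0.0153)

-0.22 0.02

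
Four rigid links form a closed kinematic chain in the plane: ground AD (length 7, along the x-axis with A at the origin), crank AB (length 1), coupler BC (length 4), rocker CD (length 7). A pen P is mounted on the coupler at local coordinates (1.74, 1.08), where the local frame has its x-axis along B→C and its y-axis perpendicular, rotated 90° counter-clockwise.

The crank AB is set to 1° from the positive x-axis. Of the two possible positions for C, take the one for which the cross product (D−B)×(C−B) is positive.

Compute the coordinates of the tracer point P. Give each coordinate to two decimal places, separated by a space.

0.04 1.82

A=(0,0), D=(7.00,0)
B = A + 1.00·(cos1°, sin1°) = (0.9998, 0.0175)
|BD| = 6.0002
circle(B,4.00) ∩ circle(D,7.00): a=0.2502, h=3.9922
  candidates: C₊=(1.2616,4.0089) cross=23.954; C₋=(1.2384,-3.9754) cross=-23.954
  mode + wants cross > 0 → take C=(1.2616,4.0089) (cross=23.954)
ex = (C−B)/|BC| = (0.0654,0.9979); ey = (-0.9979,0.0654)
P = B + 1.74·ex + 1.08·ey = (0.0360,1.8244)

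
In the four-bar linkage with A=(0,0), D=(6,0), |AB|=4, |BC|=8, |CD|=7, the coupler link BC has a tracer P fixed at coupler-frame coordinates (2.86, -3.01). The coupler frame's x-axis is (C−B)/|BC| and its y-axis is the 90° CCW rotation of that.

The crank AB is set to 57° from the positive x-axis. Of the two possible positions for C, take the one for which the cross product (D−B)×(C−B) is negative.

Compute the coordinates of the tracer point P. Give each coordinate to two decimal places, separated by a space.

-1.33 1.13

A=(0,0), D=(6.00,0)
B = A + 4.00·(cos57°, sin57°) = (2.1786, 3.3547)
|BD| = 5.0850
circle(B,8.00) ∩ circle(D,7.00): a=4.0174, h=6.9181
  candidates: C₊=(9.7617,5.9033) cross=35.179; C₋=(0.6337,-4.4947) cross=-35.179
  mode - wants cross < 0 → take C=(0.6337,-4.4947) (cross=-35.179)
ex = (C−B)/|BC| = (-0.1931,-0.9812); ey = (0.9812,-0.1931)
P = B + 2.86·ex + -3.01·ey = (-1.3271,1.1298)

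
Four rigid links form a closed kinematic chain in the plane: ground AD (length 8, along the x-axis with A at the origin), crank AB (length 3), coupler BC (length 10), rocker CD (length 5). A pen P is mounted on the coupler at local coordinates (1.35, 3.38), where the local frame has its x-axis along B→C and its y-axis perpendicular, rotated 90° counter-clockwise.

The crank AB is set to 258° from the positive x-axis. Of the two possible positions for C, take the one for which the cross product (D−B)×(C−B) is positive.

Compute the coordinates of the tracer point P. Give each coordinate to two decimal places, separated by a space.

-2.27 0.31

A=(0,0), D=(8.00,0)
B = A + 3.00·(cos258°, sin258°) = (-0.6237, -2.9344)
|BD| = 9.1093
circle(B,10.00) ∩ circle(D,5.00): a=8.6713, h=4.9808
  candidates: C₊=(5.9809,4.5742) cross=45.372; C₋=(9.1898,-4.8564) cross=-45.372
  mode + wants cross > 0 → take C=(5.9809,4.5742) (cross=45.372)
ex = (C−B)/|BC| = (0.6605,0.7509); ey = (-0.7509,0.6605)
P = B + 1.35·ex + 3.38·ey = (-2.2700,0.3116)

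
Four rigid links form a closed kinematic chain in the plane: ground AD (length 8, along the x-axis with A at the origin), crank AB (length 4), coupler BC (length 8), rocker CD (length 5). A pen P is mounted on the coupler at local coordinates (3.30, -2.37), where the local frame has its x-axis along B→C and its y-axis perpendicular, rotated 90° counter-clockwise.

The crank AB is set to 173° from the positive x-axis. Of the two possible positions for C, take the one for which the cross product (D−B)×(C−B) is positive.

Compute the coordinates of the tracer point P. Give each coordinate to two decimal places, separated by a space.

A=(0,0), D=(8.00,0)
B = A + 4.00·(cos173°, sin173°) = (-3.9702, 0.4875)
|BD| = 11.9801
circle(B,8.00) ∩ circle(D,5.00): a=7.6178, h=2.4433
  candidates: C₊=(3.7407,2.6188) cross=29.271; C₋=(3.5418,-2.2638) cross=-29.271
  mode + wants cross > 0 → take C=(3.7407,2.6188) (cross=29.271)
ex = (C−B)/|BC| = (0.9639,0.2664); ey = (-0.2664,0.9639)
P = B + 3.30·ex + -2.37·ey = (-0.1580,-0.9177)

-0.16 -0.92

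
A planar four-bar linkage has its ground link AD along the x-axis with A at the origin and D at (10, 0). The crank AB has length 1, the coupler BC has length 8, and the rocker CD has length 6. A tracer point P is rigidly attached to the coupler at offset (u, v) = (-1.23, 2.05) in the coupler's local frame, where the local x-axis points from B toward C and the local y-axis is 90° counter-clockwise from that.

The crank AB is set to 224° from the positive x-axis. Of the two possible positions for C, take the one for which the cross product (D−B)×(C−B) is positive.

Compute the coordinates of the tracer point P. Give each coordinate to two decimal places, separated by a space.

A=(0,0), D=(10.00,0)
B = A + 1.00·(cos224°, sin224°) = (-0.7193, -0.6947)
|BD| = 10.7418
circle(B,8.00) ∩ circle(D,6.00): a=6.6742, h=4.4107
  candidates: C₊=(5.6557,4.1385) cross=47.379; C₋=(6.2262,-4.6646) cross=-47.379
  mode + wants cross > 0 → take C=(5.6557,4.1385) (cross=47.379)
ex = (C−B)/|BC| = (0.7969,0.6041); ey = (-0.6041,0.7969)
P = B + -1.23·ex + 2.05·ey = (-2.9380,0.1958)

-2.94 0.20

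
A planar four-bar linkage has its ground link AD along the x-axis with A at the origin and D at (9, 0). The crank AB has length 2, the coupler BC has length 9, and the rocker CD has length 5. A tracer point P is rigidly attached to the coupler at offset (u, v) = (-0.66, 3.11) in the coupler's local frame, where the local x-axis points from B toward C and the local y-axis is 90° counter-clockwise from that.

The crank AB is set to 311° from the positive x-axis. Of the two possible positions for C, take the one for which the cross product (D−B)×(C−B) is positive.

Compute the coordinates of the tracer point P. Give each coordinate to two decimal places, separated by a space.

A=(0,0), D=(9.00,0)
B = A + 2.00·(cos311°, sin311°) = (1.3121, -1.5094)
|BD| = 7.8347
circle(B,9.00) ∩ circle(D,5.00): a=7.4912, h=4.9882
  candidates: C₊=(7.7019,4.8286) cross=39.081; C₋=(9.6240,-4.9609) cross=-39.081
  mode + wants cross > 0 → take C=(7.7019,4.8286) (cross=39.081)
ex = (C−B)/|BC| = (0.7100,0.7042); ey = (-0.7042,0.7100)
P = B + -0.66·ex + 3.11·ey = (-1.3466,0.2338)

-1.35 0.23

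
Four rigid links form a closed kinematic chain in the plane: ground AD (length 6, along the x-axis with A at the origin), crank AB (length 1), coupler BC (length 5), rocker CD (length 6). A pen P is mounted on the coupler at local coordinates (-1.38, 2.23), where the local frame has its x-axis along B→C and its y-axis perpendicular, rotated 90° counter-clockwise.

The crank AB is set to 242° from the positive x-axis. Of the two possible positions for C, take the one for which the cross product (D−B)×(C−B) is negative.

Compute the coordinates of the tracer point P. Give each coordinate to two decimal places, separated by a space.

0.49 1.56

A=(0,0), D=(6.00,0)
B = A + 1.00·(cos242°, sin242°) = (-0.4695, -0.8829)
|BD| = 6.5294
circle(B,5.00) ∩ circle(D,6.00): a=2.4224, h=4.3740
  candidates: C₊=(1.3392,3.7785) cross=28.560; C₋=(2.5221,-4.8892) cross=-28.560
  mode - wants cross < 0 → take C=(2.5221,-4.8892) (cross=-28.560)
ex = (C−B)/|BC| = (0.5983,-0.8013); ey = (0.8013,0.5983)
P = B + -1.38·ex + 2.23·ey = (0.4916,1.5570)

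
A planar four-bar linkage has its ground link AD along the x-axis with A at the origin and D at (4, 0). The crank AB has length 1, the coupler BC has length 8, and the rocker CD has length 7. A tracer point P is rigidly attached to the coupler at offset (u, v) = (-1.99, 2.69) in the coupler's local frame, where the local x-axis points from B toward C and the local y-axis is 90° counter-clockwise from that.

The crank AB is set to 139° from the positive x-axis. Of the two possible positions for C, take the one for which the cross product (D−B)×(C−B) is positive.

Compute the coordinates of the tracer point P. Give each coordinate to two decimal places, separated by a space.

-4.10 0.72

A=(0,0), D=(4.00,0)
B = A + 1.00·(cos139°, sin139°) = (-0.7547, 0.6561)
|BD| = 4.7998
circle(B,8.00) ∩ circle(D,7.00): a=3.9625, h=6.9497
  candidates: C₊=(4.1205,6.9990) cross=33.357; C₋=(2.2206,-6.7701) cross=-33.357
  mode + wants cross > 0 → take C=(4.1205,6.9990) (cross=33.357)
ex = (C−B)/|BC| = (0.6094,0.7929); ey = (-0.7929,0.6094)
P = B + -1.99·ex + 2.69·ey = (-4.1002,0.7175)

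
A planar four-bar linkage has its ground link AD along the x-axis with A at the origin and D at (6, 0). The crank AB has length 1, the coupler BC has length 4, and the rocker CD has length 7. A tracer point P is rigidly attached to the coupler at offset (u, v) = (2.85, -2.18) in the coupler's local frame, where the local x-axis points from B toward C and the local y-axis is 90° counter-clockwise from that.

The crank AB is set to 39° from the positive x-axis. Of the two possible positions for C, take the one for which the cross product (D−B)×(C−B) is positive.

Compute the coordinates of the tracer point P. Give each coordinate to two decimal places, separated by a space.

2.94 3.49

A=(0,0), D=(6.00,0)
B = A + 1.00·(cos39°, sin39°) = (0.7771, 0.6293)
|BD| = 5.2606
circle(B,4.00) ∩ circle(D,7.00): a=-0.5062, h=3.9678
  candidates: C₊=(0.7493,4.6292) cross=20.873; C₋=(-0.2001,-3.2495) cross=-20.873
  mode + wants cross > 0 → take C=(0.7493,4.6292) (cross=20.873)
ex = (C−B)/|BC| = (-0.0070,1.0000); ey = (-1.0000,-0.0070)
P = B + 2.85·ex + -2.18·ey = (2.9372,3.4945)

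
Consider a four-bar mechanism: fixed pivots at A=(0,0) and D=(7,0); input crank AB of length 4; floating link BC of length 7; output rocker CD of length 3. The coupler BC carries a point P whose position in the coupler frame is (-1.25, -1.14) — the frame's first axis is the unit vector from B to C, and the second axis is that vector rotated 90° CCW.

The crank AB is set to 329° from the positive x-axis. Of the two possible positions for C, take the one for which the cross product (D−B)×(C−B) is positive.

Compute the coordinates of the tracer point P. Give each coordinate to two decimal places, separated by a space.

3.18 -3.73

A=(0,0), D=(7.00,0)
B = A + 4.00·(cos329°, sin329°) = (3.4287, -2.0602)
|BD| = 4.1229
circle(B,7.00) ∩ circle(D,3.00): a=6.9124, h=1.1041
  candidates: C₊=(8.8645,2.3502) cross=4.552; C₋=(9.9679,0.4374) cross=-4.552
  mode + wants cross > 0 → take C=(8.8645,2.3502) (cross=4.552)
ex = (C−B)/|BC| = (0.7766,0.6301); ey = (-0.6301,0.7766)
P = B + -1.25·ex + -1.14·ey = (3.1762,-3.7330)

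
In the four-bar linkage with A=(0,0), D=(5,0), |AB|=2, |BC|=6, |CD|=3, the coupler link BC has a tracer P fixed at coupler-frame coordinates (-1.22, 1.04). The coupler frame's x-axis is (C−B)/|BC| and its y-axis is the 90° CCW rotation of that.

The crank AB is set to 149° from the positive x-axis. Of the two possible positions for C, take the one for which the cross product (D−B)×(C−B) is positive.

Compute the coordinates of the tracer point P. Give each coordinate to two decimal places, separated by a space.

A=(0,0), D=(5.00,0)
B = A + 2.00·(cos149°, sin149°) = (-1.7143, 1.0301)
|BD| = 6.7929
circle(B,6.00) ∩ circle(D,3.00): a=5.3838, h=2.6485
  candidates: C₊=(4.0088,2.8315) cross=17.991; C₋=(3.2056,-2.4042) cross=-17.991
  mode + wants cross > 0 → take C=(4.0088,2.8315) (cross=17.991)
ex = (C−B)/|BC| = (0.9539,0.3002); ey = (-0.3002,0.9539)
P = B + -1.22·ex + 1.04·ey = (-3.1903,1.6558)

-3.19 1.66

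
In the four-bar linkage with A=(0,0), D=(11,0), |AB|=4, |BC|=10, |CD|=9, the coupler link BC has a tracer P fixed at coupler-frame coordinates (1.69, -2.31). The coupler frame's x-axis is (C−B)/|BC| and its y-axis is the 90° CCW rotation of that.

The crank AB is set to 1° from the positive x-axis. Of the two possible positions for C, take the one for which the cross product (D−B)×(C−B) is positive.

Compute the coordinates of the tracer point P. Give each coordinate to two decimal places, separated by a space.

A=(0,0), D=(11.00,0)
B = A + 4.00·(cos1°, sin1°) = (3.9994, 0.0698)
|BD| = 7.0010
circle(B,10.00) ∩ circle(D,9.00): a=4.8574, h=8.7410
  candidates: C₊=(8.9437,8.7620) cross=61.195; C₋=(8.7694,-8.7192) cross=-61.195
  mode + wants cross > 0 → take C=(8.9437,8.7620) (cross=61.195)
ex = (C−B)/|BC| = (0.4944,0.8692); ey = (-0.8692,0.4944)
P = B + 1.69·ex + -2.31·ey = (6.8429,0.3966)

6.84 0.40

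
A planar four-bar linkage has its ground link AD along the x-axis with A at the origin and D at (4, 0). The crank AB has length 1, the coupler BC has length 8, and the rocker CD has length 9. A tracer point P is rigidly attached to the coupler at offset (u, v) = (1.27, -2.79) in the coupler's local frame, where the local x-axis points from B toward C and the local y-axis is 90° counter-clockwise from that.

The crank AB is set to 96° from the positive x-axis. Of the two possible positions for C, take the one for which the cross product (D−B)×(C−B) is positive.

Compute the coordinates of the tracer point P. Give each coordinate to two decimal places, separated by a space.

2.91 1.53

A=(0,0), D=(4.00,0)
B = A + 1.00·(cos96°, sin96°) = (-0.1045, 0.9945)
|BD| = 4.2233
circle(B,8.00) ∩ circle(D,9.00): a=0.0990, h=7.9994
  candidates: C₊=(1.8754,8.7456) cross=33.784; C₋=(-1.8920,-6.8032) cross=-33.784
  mode + wants cross > 0 → take C=(1.8754,8.7456) (cross=33.784)
ex = (C−B)/|BC| = (0.2475,0.9689); ey = (-0.9689,0.2475)
P = B + 1.27·ex + -2.79·ey = (2.9130,1.5345)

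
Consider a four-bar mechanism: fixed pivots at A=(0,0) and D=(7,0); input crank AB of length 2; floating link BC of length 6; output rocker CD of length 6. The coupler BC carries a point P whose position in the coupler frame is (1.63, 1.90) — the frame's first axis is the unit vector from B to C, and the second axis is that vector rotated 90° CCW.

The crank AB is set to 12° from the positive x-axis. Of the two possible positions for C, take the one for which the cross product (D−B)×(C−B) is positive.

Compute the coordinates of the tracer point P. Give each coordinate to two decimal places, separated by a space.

A=(0,0), D=(7.00,0)
B = A + 2.00·(cos12°, sin12°) = (1.9563, 0.4158)
|BD| = 5.0608
circle(B,6.00) ∩ circle(D,6.00): a=2.5304, h=5.4403
  candidates: C₊=(4.9252,5.6298) cross=27.532; C₋=(4.0311,-5.2140) cross=-27.532
  mode + wants cross > 0 → take C=(4.9252,5.6298) (cross=27.532)
ex = (C−B)/|BC| = (0.4948,0.8690); ey = (-0.8690,0.4948)
P = B + 1.63·ex + 1.90·ey = (1.1117,2.7724)

1.11 2.77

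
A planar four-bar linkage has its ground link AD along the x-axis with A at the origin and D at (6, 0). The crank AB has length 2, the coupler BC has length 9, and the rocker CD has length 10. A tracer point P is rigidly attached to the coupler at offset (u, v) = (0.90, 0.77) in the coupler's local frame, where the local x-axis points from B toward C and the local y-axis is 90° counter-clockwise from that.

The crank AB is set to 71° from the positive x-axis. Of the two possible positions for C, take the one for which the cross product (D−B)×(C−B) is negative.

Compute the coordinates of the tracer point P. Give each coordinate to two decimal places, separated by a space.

A=(0,0), D=(6.00,0)
B = A + 2.00·(cos71°, sin71°) = (0.6511, 1.8910)
|BD| = 5.6733
circle(B,9.00) ∩ circle(D,10.00): a=1.1621, h=8.9247
  candidates: C₊=(4.7216,9.9179) cross=50.632; C₋=(-1.2280,-6.9106) cross=-50.632
  mode - wants cross < 0 → take C=(-1.2280,-6.9106) (cross=-50.632)
ex = (C−B)/|BC| = (-0.2088,-0.9780); ey = (0.9780,-0.2088)
P = B + 0.90·ex + 0.77·ey = (1.2163,0.8501)

1.22 0.85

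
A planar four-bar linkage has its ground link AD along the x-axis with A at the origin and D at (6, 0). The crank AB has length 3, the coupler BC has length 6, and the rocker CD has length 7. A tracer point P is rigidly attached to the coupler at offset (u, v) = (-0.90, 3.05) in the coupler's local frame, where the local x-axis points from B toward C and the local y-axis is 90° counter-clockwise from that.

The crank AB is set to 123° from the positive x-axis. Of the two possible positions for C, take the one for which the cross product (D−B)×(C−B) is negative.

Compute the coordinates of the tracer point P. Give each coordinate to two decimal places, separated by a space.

A=(0,0), D=(6.00,0)
B = A + 3.00·(cos123°, sin123°) = (-1.6339, 2.5160)
|BD| = 8.0378
circle(B,6.00) ∩ circle(D,7.00): a=3.2103, h=5.0690
  candidates: C₊=(3.0017,6.3254) cross=40.743; C₋=(-0.1717,-3.3031) cross=-40.743
  mode - wants cross < 0 → take C=(-0.1717,-3.3031) (cross=-40.743)
ex = (C−B)/|BC| = (0.2437,-0.9698); ey = (0.9698,0.2437)
P = B + -0.90·ex + 3.05·ey = (1.1048,4.1322)

1.10 4.13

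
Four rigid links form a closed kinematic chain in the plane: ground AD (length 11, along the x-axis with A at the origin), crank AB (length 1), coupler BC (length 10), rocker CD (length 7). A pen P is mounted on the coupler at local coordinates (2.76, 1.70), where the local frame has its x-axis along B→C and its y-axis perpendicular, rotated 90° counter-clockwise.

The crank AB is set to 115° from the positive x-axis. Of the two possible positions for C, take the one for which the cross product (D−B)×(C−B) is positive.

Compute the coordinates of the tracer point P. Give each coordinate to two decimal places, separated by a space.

A=(0,0), D=(11.00,0)
B = A + 1.00·(cos115°, sin115°) = (-0.4226, 0.9063)
|BD| = 11.4585
circle(B,10.00) ∩ circle(D,7.00): a=7.9547, h=6.0600
  candidates: C₊=(7.9864,6.3181) cross=69.438; C₋=(7.0278,-5.7638) cross=-69.438
  mode + wants cross > 0 → take C=(7.9864,6.3181) (cross=69.438)
ex = (C−B)/|BC| = (0.8409,0.5412); ey = (-0.5412,0.8409)
P = B + 2.76·ex + 1.70·ey = (0.9783,3.8295)

0.98 3.83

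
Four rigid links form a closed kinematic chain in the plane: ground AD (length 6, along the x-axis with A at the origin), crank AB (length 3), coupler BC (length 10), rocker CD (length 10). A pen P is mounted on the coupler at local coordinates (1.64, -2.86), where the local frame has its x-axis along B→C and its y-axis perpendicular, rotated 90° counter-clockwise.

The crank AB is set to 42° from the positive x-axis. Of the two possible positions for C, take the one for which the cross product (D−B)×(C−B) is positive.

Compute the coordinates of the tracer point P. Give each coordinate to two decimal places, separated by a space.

5.47 1.40

A=(0,0), D=(6.00,0)
B = A + 3.00·(cos42°, sin42°) = (2.2294, 2.0074)
|BD| = 4.2716
circle(B,10.00) ∩ circle(D,10.00): a=2.1358, h=9.7693
  candidates: C₊=(8.7056,9.6270) cross=41.731; C₋=(-0.4762,-7.6196) cross=-41.731
  mode + wants cross > 0 → take C=(8.7056,9.6270) (cross=41.731)
ex = (C−B)/|BC| = (0.6476,0.7620); ey = (-0.7620,0.6476)
P = B + 1.64·ex + -2.86·ey = (5.4707,1.4048)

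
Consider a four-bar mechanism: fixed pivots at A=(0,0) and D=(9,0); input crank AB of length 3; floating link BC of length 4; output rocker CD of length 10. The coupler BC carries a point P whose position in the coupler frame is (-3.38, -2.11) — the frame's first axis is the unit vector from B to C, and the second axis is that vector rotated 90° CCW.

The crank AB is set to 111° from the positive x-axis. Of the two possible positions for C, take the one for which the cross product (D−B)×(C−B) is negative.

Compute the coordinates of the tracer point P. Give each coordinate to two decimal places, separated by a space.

A=(0,0), D=(9.00,0)
B = A + 3.00·(cos111°, sin111°) = (-1.0751, 2.8007)
|BD| = 10.4571
circle(B,4.00) ∩ circle(D,10.00): a=1.2122, h=3.8119
  candidates: C₊=(1.1137,6.1487) cross=39.862; C₋=(-0.9282,-1.1966) cross=-39.862
  mode - wants cross < 0 → take C=(-0.9282,-1.1966) (cross=-39.862)
ex = (C−B)/|BC| = (0.0367,-0.9993); ey = (0.9993,0.0367)
P = B + -3.38·ex + -2.11·ey = (-3.3079,6.1009)

-3.31 6.10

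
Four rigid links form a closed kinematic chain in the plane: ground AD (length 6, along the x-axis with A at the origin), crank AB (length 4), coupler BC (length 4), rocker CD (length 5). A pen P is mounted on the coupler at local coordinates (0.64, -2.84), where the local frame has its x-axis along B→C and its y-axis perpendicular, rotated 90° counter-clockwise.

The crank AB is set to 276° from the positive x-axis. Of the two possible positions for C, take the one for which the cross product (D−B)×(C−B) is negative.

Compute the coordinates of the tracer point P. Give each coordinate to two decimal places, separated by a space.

0.52 -6.89

A=(0,0), D=(6.00,0)
B = A + 4.00·(cos276°, sin276°) = (0.4181, -3.9781)
|BD| = 6.8544
circle(B,4.00) ∩ circle(D,5.00): a=2.7707, h=2.8850
  candidates: C₊=(1.0000,-0.0206) cross=19.775; C₋=(4.3488,-4.7195) cross=-19.775
  mode - wants cross < 0 → take C=(4.3488,-4.7195) (cross=-19.775)
ex = (C−B)/|BC| = (0.9827,-0.1853); ey = (0.1853,0.9827)
P = B + 0.64·ex + -2.84·ey = (0.5206,-6.8875)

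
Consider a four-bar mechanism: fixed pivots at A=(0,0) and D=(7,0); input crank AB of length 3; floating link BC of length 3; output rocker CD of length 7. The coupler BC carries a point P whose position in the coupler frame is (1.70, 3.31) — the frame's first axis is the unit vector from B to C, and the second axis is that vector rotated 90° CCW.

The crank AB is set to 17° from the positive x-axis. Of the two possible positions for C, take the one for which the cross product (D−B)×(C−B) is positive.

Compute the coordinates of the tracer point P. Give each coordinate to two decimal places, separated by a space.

A=(0,0), D=(7.00,0)
B = A + 3.00·(cos17°, sin17°) = (2.8689, 0.8771)
|BD| = 4.2232
circle(B,3.00) ∩ circle(D,7.00): a=-2.6242, h=1.4538
  candidates: C₊=(0.6039,2.8443) cross=6.140; C₋=(-0.0000,0.0000) cross=-6.140
  mode + wants cross > 0 → take C=(0.6039,2.8443) (cross=6.140)
ex = (C−B)/|BC| = (-0.7550,0.6557); ey = (-0.6557,-0.7550)
P = B + 1.70·ex + 3.31·ey = (-0.5850,-0.5072)

-0.59 -0.51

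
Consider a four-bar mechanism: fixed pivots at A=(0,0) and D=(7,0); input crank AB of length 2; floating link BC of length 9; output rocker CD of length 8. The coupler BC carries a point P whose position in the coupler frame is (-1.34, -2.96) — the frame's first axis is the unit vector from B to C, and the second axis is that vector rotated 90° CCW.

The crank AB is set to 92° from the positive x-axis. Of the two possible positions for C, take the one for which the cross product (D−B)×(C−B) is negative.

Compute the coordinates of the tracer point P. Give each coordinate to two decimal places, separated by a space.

A=(0,0), D=(7.00,0)
B = A + 2.00·(cos92°, sin92°) = (-0.0698, 1.9988)
|BD| = 7.3469
circle(B,9.00) ∩ circle(D,8.00): a=4.8304, h=7.5939
  candidates: C₊=(6.6444,7.9921) cross=55.792; C₋=(2.5124,-6.6228) cross=-55.792
  mode - wants cross < 0 → take C=(2.5124,-6.6228) (cross=-55.792)
ex = (C−B)/|BC| = (0.2869,-0.9580); ey = (0.9580,0.2869)
P = B + -1.34·ex + -2.96·ey = (-3.2898,2.4332)

-3.29 2.43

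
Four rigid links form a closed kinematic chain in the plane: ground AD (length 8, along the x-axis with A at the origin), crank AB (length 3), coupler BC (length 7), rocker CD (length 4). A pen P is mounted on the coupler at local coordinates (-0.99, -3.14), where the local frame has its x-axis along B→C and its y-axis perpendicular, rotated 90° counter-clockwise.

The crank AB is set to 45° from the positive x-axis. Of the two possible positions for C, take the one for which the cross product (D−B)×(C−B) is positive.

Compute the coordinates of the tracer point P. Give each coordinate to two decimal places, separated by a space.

A=(0,0), D=(8.00,0)
B = A + 3.00·(cos45°, sin45°) = (2.1213, 2.1213)
|BD| = 6.2497
circle(B,7.00) ∩ circle(D,4.00): a=5.7650, h=3.9705
  candidates: C₊=(8.8917,3.8993) cross=24.815; C₋=(6.1963,-3.5703) cross=-24.815
  mode + wants cross > 0 → take C=(8.8917,3.8993) (cross=24.815)
ex = (C−B)/|BC| = (0.9672,0.2540); ey = (-0.2540,0.9672)
P = B + -0.99·ex + -3.14·ey = (1.9614,-1.1672)

1.96 -1.17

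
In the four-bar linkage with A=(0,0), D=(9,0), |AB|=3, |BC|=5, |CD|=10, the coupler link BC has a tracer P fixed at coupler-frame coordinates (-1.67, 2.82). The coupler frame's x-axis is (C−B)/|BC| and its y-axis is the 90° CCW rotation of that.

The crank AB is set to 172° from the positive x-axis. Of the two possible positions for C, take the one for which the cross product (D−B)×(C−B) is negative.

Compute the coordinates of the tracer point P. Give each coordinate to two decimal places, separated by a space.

A=(0,0), D=(9.00,0)
B = A + 3.00·(cos172°, sin172°) = (-2.9708, 0.4175)
|BD| = 11.9781
circle(B,5.00) ∩ circle(D,10.00): a=2.8583, h=4.1024
  candidates: C₊=(0.0288,4.4178) cross=49.139; C₋=(-0.2572,-3.7821) cross=-49.139
  mode - wants cross < 0 → take C=(-0.2572,-3.7821) (cross=-49.139)
ex = (C−B)/|BC| = (0.5427,-0.8399); ey = (0.8399,0.5427)
P = B + -1.67·ex + 2.82·ey = (-1.5086,3.3506)

-1.51 3.35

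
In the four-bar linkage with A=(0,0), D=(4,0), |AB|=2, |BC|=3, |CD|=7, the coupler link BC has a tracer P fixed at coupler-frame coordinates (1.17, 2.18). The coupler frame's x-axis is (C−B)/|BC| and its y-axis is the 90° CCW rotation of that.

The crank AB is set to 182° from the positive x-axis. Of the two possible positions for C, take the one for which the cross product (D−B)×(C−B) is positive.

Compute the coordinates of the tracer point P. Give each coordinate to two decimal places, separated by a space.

-4.31 0.82

A=(0,0), D=(4.00,0)
B = A + 2.00·(cos182°, sin182°) = (-1.9988, -0.0698)
|BD| = 5.9992
circle(B,3.00) ∩ circle(D,7.00): a=-0.3342, h=2.9813
  candidates: C₊=(-2.3676,2.9074) cross=17.886; C₋=(-2.2983,-3.0548) cross=-17.886
  mode + wants cross > 0 → take C=(-2.3676,2.9074) (cross=17.886)
ex = (C−B)/|BC| = (-0.1230,0.9924); ey = (-0.9924,-0.1230)
P = B + 1.17·ex + 2.18·ey = (-4.3061,0.8233)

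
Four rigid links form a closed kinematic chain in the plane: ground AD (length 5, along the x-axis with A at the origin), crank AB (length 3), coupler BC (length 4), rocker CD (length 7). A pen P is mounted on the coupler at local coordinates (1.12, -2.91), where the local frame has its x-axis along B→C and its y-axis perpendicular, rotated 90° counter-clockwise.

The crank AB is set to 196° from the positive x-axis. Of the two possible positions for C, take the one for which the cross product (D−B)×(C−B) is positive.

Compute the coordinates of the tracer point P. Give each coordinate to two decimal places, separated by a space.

0.23 -0.88

A=(0,0), D=(5.00,0)
B = A + 3.00·(cos196°, sin196°) = (-2.8838, -0.8269)
|BD| = 7.9270
circle(B,4.00) ∩ circle(D,7.00): a=1.8820, h=3.5296
  candidates: C₊=(-1.3802,2.8797) cross=27.979; C₋=(-0.6438,-4.1409) cross=-27.979
  mode + wants cross > 0 → take C=(-1.3802,2.8797) (cross=27.979)
ex = (C−B)/|BC| = (0.3759,0.9267); ey = (-0.9267,0.3759)
P = B + 1.12·ex + -2.91·ey = (0.2338,-0.8829)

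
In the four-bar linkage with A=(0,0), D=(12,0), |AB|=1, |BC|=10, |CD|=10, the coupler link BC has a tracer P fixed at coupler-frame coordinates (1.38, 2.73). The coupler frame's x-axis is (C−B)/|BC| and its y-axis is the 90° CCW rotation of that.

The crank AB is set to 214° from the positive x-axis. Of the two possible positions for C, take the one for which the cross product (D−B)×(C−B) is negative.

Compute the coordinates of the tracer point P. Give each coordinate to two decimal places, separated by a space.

A=(0,0), D=(12.00,0)
B = A + 1.00·(cos214°, sin214°) = (-0.8290, -0.5592)
|BD| = 12.8412
circle(B,10.00) ∩ circle(D,10.00): a=6.4206, h=7.6665
  candidates: C₊=(5.2516,7.3797) cross=98.448; C₋=(5.9193,-7.9389) cross=-98.448
  mode - wants cross < 0 → take C=(5.9193,-7.9389) (cross=-98.448)
ex = (C−B)/|BC| = (0.6748,-0.7380); ey = (0.7380,0.6748)
P = B + 1.38·ex + 2.73·ey = (2.1169,0.2647)

2.12 0.26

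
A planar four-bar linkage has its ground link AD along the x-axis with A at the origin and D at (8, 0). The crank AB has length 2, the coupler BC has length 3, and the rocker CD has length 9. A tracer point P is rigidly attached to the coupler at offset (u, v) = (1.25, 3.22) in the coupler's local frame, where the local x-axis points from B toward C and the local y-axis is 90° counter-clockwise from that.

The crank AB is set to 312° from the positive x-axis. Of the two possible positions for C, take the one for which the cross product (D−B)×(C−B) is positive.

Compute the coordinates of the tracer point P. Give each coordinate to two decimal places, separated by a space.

-1.66 -3.20

A=(0,0), D=(8.00,0)
B = A + 2.00·(cos312°, sin312°) = (1.3383, -1.4863)
|BD| = 6.8255
circle(B,3.00) ∩ circle(D,9.00): a=-1.8616, h=2.3526
  candidates: C₊=(-0.9909,0.4045) cross=16.058; C₋=(0.0337,-4.1878) cross=-16.058
  mode + wants cross > 0 → take C=(-0.9909,0.4045) (cross=16.058)
ex = (C−B)/|BC| = (-0.7764,0.6303); ey = (-0.6303,-0.7764)
P = B + 1.25·ex + 3.22·ey = (-1.6616,-3.1984)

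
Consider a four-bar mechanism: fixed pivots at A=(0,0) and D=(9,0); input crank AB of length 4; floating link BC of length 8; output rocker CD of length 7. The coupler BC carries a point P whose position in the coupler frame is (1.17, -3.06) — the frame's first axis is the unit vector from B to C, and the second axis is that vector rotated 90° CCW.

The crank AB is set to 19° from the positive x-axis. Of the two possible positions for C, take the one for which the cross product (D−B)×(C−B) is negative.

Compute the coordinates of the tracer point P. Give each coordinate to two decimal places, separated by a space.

1.19 -0.70

A=(0,0), D=(9.00,0)
B = A + 4.00·(cos19°, sin19°) = (3.7821, 1.3023)
|BD| = 5.3780
circle(B,8.00) ∩ circle(D,7.00): a=4.0836, h=6.8793
  candidates: C₊=(9.4099,6.9880) cross=36.997; C₋=(6.0783,-6.3611) cross=-36.997
  mode - wants cross < 0 → take C=(6.0783,-6.3611) (cross=-36.997)
ex = (C−B)/|BC| = (0.2870,-0.9579); ey = (0.9579,0.2870)
P = B + 1.17·ex + -3.06·ey = (1.1867,-0.6968)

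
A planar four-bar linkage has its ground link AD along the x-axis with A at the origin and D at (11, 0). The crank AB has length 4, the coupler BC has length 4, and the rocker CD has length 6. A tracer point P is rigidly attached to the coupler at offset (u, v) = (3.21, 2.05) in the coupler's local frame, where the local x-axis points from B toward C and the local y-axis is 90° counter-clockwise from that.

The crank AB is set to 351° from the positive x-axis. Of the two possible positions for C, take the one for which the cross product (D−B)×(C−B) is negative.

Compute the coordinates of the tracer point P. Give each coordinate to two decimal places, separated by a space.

A=(0,0), D=(11.00,0)
B = A + 4.00·(cos351°, sin351°) = (3.9508, -0.6257)
|BD| = 7.0770
circle(B,4.00) ∩ circle(D,6.00): a=2.1254, h=3.3886
  candidates: C₊=(5.7683,2.9375) cross=23.981; C₋=(6.3675,-3.8131) cross=-23.981
  mode - wants cross < 0 → take C=(6.3675,-3.8131) (cross=-23.981)
ex = (C−B)/|BC| = (0.6042,-0.7968); ey = (0.7968,0.6042)
P = B + 3.21·ex + 2.05·ey = (7.5237,-1.9450)

7.52 -1.95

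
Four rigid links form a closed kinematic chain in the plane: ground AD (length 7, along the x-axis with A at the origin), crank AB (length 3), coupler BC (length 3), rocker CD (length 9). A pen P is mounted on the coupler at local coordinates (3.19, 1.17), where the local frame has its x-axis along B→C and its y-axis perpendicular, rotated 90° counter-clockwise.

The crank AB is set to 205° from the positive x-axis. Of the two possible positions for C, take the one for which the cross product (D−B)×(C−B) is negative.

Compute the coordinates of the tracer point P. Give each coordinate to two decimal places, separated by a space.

-0.05 -3.37

A=(0,0), D=(7.00,0)
B = A + 3.00·(cos205°, sin205°) = (-2.7189, -1.2679)
|BD| = 9.8013
circle(B,3.00) ∩ circle(D,9.00): a=1.2276, h=2.7373
  candidates: C₊=(-1.8557,1.6053) cross=26.829; C₋=(-1.1475,-3.8234) cross=-26.829
  mode - wants cross < 0 → take C=(-1.1475,-3.8234) (cross=-26.829)
ex = (C−B)/|BC| = (0.5238,-0.8518); ey = (0.8518,0.5238)
P = B + 3.19·ex + 1.17·ey = (-0.0513,-3.3724)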